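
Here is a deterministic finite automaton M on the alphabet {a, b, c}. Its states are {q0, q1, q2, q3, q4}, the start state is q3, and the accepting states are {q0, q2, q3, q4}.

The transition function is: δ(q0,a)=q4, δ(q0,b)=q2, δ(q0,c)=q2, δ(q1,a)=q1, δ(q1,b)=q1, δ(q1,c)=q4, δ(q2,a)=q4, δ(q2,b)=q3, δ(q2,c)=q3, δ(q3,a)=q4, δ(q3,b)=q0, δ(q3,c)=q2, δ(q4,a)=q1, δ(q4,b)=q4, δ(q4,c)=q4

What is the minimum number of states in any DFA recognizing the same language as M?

3

Initial partition by acceptance: {q0,q2,q3,q4} | {q1}.
Split {q0,q2,q3,q4} by δ(·,a) → {q0,q2,q3} and {q4}.
The partition is now stable with 3 blocks: {q0,q2,q3} | {q1} | {q4}.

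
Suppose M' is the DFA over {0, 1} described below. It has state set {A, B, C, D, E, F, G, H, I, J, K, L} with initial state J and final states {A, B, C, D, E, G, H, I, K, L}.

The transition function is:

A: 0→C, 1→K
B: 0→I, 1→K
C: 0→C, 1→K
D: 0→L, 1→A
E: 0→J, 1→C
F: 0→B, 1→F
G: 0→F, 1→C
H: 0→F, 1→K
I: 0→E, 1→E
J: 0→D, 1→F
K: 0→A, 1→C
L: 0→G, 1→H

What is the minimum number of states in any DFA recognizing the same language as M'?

5

Initial partition by acceptance: {A,B,C,D,E,G,H,I,K,L} | {F,J}.
On input 0, block {A,B,C,D,E,G,H,I,K,L} splits into {A,B,C,D,I,K,L} and {E,G,H}.
Split {A,B,C,D,I,K,L} by δ(·,0) → {A,B,C,D,K} and {I,L}.
Refine {A,B,C,D,K} on symbol 0: members go to different blocks, giving {A,C,K} and {B,D}.
No further refinement is possible. Final partition (5 blocks): {A,C,K} | {F,J} | {E,G,H} | {I,L} | {B,D}.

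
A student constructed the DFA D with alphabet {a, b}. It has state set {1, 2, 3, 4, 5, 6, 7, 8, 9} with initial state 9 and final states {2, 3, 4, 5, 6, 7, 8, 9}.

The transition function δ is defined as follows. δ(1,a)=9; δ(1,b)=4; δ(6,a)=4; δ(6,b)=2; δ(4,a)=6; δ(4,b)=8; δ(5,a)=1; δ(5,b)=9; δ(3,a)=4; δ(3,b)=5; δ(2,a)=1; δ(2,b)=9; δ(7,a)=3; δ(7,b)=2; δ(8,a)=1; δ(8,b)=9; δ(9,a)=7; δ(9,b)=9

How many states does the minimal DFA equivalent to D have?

Initial partition by acceptance: {2,3,4,5,6,7,8,9} | {1}.
On input a, block {2,3,4,5,6,7,8,9} splits into {3,4,6,7,9} and {2,5,8}.
On input b, block {3,4,6,7,9} splits into {3,4,6,7} and {9}.
The partition is now stable with 4 blocks: {3,4,6,7} | {1} | {2,5,8} | {9}.

4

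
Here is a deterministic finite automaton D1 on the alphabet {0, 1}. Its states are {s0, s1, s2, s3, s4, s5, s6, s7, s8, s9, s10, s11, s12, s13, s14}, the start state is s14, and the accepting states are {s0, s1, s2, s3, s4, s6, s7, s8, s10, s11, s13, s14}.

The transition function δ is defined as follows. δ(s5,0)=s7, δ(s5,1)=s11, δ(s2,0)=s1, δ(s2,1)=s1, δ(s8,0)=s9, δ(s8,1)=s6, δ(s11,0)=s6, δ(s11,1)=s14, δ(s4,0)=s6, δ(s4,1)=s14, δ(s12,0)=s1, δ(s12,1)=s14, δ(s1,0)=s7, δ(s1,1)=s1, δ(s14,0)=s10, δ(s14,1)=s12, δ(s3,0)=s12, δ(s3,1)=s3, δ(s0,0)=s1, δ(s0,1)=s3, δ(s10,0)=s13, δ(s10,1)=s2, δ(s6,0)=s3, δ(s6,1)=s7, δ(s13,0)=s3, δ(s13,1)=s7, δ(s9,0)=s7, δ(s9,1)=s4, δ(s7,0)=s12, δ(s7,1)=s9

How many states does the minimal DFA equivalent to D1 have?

States {s0,s5,s8,s11} cannot be reached from the start state, so discard them.
Start with accepting vs non-accepting: {s1,s2,s3,s4,s6,s7,s10,s13,s14} | {s9,s12}.
Split {s1,s2,s3,s4,s6,s7,s10,s13,s14} by δ(·,0) → {s1,s2,s4,s6,s10,s13,s14} and {s3,s7}.
Split {s1,s2,s4,s6,s10,s13,s14} by δ(·,0) → {s2,s4,s10,s14} and {s1,s6,s13}.
Split {s2,s4,s10,s14} by δ(·,0) → {s2,s4,s10} and {s14}.
Refine {s2,s4,s10} on symbol 1: members go to different blocks, giving {s2} and {s4} and {s10}.
On input 0, block {s9,s12} splits into {s9} and {s12}.
On input 1, block {s3,s7} splits into {s3} and {s7}.
On input 0, block {s1,s6,s13} splits into {s6,s13} and {s1}.
No further refinement is possible. Final partition (10 blocks): {s2} | {s9} | {s3} | {s6,s13} | {s14} | {s4} | {s10} | {s12} | {s7} | {s1}.

10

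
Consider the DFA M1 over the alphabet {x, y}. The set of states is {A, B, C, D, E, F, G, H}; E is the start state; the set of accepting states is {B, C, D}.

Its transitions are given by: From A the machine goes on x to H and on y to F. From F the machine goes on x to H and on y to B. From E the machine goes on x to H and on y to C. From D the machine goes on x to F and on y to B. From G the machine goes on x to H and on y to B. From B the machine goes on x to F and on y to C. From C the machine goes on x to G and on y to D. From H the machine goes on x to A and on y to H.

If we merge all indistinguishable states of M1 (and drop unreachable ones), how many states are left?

Initial partition by acceptance: {B,C,D} | {A,E,F,G,H}.
Refine {A,E,F,G,H} on symbol y: members go to different blocks, giving {E,F,G} and {A,H}.
On input y, block {A,H} splits into {A} and {H}.
The partition is now stable with 4 blocks: {B,C,D} | {E,F,G} | {A} | {H}.

4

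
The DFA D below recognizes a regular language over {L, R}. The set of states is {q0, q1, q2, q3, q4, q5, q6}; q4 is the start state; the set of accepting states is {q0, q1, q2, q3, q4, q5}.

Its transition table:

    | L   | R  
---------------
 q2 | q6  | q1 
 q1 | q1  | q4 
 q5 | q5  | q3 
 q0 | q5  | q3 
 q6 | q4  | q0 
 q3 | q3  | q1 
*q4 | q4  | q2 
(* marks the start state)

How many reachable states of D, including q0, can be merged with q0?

2

Every state is reachable, so we keep all 7.
Start with accepting vs non-accepting: {q0,q1,q2,q3,q4,q5} | {q6}.
Refine {q0,q1,q2,q3,q4,q5} on symbol L: members go to different blocks, giving {q0,q1,q3,q4,q5} and {q2}.
Split {q0,q1,q3,q4,q5} by δ(·,R) → {q0,q1,q3,q5} and {q4}.
On input R, block {q0,q1,q3,q5} splits into {q0,q3,q5} and {q1}.
On input R, block {q0,q3,q5} splits into {q0,q5} and {q3}.
Stable partition: {q0,q5} | {q6} | {q2} | {q4} | {q1} | {q3} — 6 equivalence classes.
The equivalence class containing q0 is {q0,q5}, of size 2.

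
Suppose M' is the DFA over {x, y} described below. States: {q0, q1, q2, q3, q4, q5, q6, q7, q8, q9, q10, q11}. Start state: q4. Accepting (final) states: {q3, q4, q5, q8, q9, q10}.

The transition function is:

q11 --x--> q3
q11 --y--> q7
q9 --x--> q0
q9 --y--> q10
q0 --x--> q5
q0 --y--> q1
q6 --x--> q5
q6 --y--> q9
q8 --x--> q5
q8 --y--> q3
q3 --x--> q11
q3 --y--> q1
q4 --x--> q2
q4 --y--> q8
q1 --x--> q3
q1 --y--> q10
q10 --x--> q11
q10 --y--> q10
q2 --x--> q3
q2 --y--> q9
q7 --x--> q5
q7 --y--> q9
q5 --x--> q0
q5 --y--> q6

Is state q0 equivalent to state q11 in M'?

Yes

Start with accepting vs non-accepting: {q3,q4,q5,q8,q9,q10} | {q0,q1,q2,q6,q7,q11}.
Refine {q3,q4,q5,q8,q9,q10} on symbol x: members go to different blocks, giving {q3,q4,q5,q9,q10} and {q8}.
Refine {q3,q4,q5,q9,q10} on symbol y: members go to different blocks, giving {q3,q5} and {q9,q10} and {q4}.
Refine {q0,q1,q2,q6,q7,q11} on symbol y: members go to different blocks, giving {q1,q2,q6,q7} and {q0,q11}.
The partition is now stable with 6 blocks: {q3,q5} | {q1,q2,q6,q7} | {q8} | {q9,q10} | {q4} | {q0,q11}.
q0 and q11 lie in the same block of the stable partition, so they are equivalent — no string distinguishes them.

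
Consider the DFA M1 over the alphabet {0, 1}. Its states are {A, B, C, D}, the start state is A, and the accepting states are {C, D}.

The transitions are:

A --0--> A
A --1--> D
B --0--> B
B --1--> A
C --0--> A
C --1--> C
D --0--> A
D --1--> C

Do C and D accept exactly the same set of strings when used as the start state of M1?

Yes

First remove the unreachable states {B}; 3 states remain.
Initial partition by acceptance: {C,D} | {A}.
The partition is now stable with 2 blocks: {C,D} | {A}.
C and D lie in the same block of the stable partition, so they are equivalent — no string distinguishes them.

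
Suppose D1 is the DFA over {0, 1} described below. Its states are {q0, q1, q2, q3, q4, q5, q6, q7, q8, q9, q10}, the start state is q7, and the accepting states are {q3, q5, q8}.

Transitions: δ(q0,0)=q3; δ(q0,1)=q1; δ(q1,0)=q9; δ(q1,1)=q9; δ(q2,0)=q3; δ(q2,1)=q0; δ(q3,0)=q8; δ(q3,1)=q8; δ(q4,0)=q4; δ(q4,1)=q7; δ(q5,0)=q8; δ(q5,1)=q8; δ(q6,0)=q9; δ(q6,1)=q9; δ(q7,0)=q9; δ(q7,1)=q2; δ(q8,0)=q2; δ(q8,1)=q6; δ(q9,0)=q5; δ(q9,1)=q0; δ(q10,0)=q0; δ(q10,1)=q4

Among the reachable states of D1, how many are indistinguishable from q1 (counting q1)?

Reachable states from the start: {q0,q1,q2,q3,q5,q6,q7,q8,q9}. Unreachable: {q4,q10} — drop them.
Initial partition by acceptance: {q3,q5,q8} | {q0,q1,q2,q6,q7,q9}.
Split {q3,q5,q8} by δ(·,0) → {q3,q5} and {q8}.
Refine {q0,q1,q2,q6,q7,q9} on symbol 0: members go to different blocks, giving {q0,q2,q9} and {q1,q6,q7}.
On input 1, block {q0,q2,q9} splits into {q2,q9} and {q0}.
No further refinement is possible. Final partition (5 blocks): {q3,q5} | {q2,q9} | {q8} | {q1,q6,q7} | {q0}.
The equivalence class containing q1 is {q1,q6,q7}, of size 3.

3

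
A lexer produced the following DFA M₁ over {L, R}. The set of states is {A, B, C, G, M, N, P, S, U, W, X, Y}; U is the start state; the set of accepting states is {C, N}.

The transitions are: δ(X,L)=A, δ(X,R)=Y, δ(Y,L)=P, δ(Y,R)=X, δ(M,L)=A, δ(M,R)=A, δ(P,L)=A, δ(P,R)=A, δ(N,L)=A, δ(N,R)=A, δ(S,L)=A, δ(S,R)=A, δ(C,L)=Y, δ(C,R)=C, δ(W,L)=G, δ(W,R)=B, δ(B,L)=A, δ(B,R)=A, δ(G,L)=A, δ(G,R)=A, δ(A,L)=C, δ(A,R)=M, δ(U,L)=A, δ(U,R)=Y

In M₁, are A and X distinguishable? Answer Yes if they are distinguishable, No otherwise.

States {B,G,N,S,W} cannot be reached from the start state, so discard them.
P0 = {C} | {A,M,P,U,X,Y}.
Refine {A,M,P,U,X,Y} on symbol L: members go to different blocks, giving {M,P,U,X,Y} and {A}.
On input L, block {M,P,U,X,Y} splits into {M,P,U,X} and {Y}.
Split {M,P,U,X} by δ(·,R) → {U,X} and {M,P}.
The partition is now stable with 5 blocks: {C} | {U,X} | {A} | {Y} | {M,P}.
A and X end up in different blocks, so they are distinguishable. For instance, the string 'L' is accepted from only A.

Yes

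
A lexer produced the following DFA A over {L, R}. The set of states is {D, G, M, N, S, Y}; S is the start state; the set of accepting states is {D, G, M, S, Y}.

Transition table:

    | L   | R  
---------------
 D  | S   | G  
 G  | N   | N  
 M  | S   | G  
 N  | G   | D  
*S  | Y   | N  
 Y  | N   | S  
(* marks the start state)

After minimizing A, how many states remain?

States {M} cannot be reached from the start state, so discard them.
Initial partition by acceptance: {D,G,S,Y} | {N}.
Split {D,G,S,Y} by δ(·,L) → {D,S} and {G,Y}.
Refine {D,S} on symbol L: members go to different blocks, giving {S} and {D}.
Refine {G,Y} on symbol R: members go to different blocks, giving {G} and {Y}.
The partition is now stable with 5 blocks: {S} | {N} | {G} | {D} | {Y}.

5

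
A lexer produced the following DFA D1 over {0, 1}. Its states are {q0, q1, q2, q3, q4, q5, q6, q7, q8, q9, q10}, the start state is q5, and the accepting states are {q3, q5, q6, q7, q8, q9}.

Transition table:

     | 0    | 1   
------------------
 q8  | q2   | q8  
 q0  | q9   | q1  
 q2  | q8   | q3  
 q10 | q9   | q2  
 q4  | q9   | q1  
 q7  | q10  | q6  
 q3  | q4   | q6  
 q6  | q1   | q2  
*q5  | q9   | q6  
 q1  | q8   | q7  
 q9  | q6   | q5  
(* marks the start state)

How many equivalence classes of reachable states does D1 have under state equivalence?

States {q0} cannot be reached from the start state, so discard them.
Start with accepting vs non-accepting: {q3,q5,q6,q7,q8,q9} | {q1,q2,q4,q10}.
Refine {q3,q5,q6,q7,q8,q9} on symbol 0: members go to different blocks, giving {q3,q6,q7,q8} and {q5,q9}.
On input 1, block {q3,q6,q7,q8} splits into {q3,q7,q8} and {q6}.
On input 1, block {q3,q7,q8} splits into {q3,q7} and {q8}.
Refine {q1,q2,q4,q10} on symbol 0: members go to different blocks, giving {q1,q2} and {q4,q10}.
Split {q5,q9} by δ(·,0) → {q5} and {q9}.
Stable partition: {q3,q7} | {q1,q2} | {q5} | {q6} | {q8} | {q4,q10} | {q9} — 7 equivalence classes.

7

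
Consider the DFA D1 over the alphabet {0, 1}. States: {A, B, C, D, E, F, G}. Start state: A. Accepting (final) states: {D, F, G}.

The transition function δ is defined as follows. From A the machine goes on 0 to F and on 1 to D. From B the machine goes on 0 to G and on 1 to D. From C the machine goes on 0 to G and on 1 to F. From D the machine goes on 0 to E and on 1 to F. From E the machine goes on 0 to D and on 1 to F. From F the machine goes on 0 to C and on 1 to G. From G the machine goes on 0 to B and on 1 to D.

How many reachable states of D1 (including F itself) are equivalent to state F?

3

All states are reachable from the start state.
Initial partition by acceptance: {D,F,G} | {A,B,C,E}.
The partition is now stable with 2 blocks: {D,F,G} | {A,B,C,E}.
The equivalence class containing F is {D,F,G}, of size 3.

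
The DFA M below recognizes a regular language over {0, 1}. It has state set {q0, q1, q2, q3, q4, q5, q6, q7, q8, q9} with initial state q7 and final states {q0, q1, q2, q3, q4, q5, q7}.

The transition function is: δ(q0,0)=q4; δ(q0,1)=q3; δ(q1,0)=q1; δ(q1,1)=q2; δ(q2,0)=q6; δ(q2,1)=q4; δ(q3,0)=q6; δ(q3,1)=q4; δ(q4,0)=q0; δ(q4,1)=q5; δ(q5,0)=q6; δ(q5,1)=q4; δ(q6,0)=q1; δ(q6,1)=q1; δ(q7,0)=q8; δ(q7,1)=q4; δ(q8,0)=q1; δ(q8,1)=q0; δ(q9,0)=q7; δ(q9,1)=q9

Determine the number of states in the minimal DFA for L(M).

Reachable states from the start: {q0,q1,q2,q3,q4,q5,q6,q7,q8}. Unreachable: {q9} — drop them.
Start with accepting vs non-accepting: {q0,q1,q2,q3,q4,q5,q7} | {q6,q8}.
On input 0, block {q0,q1,q2,q3,q4,q5,q7} splits into {q2,q3,q5,q7} and {q0,q1,q4}.
Stable partition: {q2,q3,q5,q7} | {q6,q8} | {q0,q1,q4} — 3 equivalence classes.

3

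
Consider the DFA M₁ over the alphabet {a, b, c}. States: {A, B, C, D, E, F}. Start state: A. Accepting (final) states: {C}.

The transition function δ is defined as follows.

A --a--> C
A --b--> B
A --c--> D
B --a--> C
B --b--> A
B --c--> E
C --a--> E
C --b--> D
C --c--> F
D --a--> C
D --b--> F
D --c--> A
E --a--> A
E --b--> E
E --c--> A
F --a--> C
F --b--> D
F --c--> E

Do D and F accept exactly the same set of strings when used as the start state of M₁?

Start with accepting vs non-accepting: {C} | {A,B,D,E,F}.
On input a, block {A,B,D,E,F} splits into {A,B,D,F} and {E}.
Split {A,B,D,F} by δ(·,c) → {A,D} and {B,F}.
Stable partition: {C} | {A,D} | {E} | {B,F} — 4 equivalence classes.
D and F end up in different blocks, so they are distinguishable. For instance, the string 'ca' is accepted from only D.

No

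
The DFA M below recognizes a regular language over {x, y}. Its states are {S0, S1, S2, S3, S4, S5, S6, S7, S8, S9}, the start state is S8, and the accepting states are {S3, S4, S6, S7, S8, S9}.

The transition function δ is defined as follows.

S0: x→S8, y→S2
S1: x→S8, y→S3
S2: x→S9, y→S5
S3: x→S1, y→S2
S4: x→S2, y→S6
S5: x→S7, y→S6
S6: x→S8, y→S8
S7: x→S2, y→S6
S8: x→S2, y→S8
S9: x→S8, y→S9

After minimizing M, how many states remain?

Reachable states from the start: {S2,S5,S6,S7,S8,S9}. Unreachable: {S0,S1,S3,S4} — drop them.
Initial partition by acceptance: {S6,S7,S8,S9} | {S2,S5}.
Split {S6,S7,S8,S9} by δ(·,x) → {S6,S9} and {S7,S8}.
On input y, block {S6,S9} splits into {S6} and {S9}.
Refine {S2,S5} on symbol x: members go to different blocks, giving {S2} and {S5}.
Refine {S7,S8} on symbol y: members go to different blocks, giving {S7} and {S8}.
Stable partition: {S6} | {S2} | {S7} | {S9} | {S5} | {S8} — 6 equivalence classes.

6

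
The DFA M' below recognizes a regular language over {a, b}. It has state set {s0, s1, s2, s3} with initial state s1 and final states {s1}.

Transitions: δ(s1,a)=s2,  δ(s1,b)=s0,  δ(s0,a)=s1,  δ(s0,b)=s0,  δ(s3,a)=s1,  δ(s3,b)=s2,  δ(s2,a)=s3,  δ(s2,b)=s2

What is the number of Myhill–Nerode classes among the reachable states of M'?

Every state is reachable, so we keep all 4.
Start with accepting vs non-accepting: {s1} | {s0,s2,s3}.
On input a, block {s0,s2,s3} splits into {s0,s3} and {s2}.
Split {s0,s3} by δ(·,b) → {s0} and {s3}.
Stable partition: {s1} | {s0} | {s2} | {s3} — 4 equivalence classes.

4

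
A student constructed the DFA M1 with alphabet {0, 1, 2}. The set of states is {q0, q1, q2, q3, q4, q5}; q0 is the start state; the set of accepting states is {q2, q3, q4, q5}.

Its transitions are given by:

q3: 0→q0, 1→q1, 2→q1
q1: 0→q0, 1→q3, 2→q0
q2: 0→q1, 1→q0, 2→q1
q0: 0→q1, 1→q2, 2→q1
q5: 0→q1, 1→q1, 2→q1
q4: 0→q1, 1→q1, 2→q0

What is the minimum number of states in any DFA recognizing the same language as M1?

States {q4,q5} cannot be reached from the start state, so discard them.
Start with accepting vs non-accepting: {q2,q3} | {q0,q1}.
No further refinement is possible. Final partition (2 blocks): {q2,q3} | {q0,q1}.

2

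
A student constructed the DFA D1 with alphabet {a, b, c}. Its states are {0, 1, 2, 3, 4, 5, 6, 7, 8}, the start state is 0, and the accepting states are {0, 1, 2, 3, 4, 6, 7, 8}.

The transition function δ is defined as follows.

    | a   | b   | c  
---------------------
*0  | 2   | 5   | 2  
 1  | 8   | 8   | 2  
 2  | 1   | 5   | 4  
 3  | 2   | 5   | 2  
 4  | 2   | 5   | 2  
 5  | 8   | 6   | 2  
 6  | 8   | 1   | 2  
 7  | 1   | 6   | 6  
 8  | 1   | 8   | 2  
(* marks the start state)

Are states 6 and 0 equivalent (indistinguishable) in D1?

No

First remove the unreachable states {3,7}; 7 states remain.
P0 = {0,1,2,4,6,8} | {5}.
Refine {0,1,2,4,6,8} on symbol b: members go to different blocks, giving {0,2,4} and {1,6,8}.
Split {0,2,4} by δ(·,a) → {0,4} and {2}.
No further refinement is possible. Final partition (4 blocks): {0,4} | {5} | {1,6,8} | {2}.
6 and 0 end up in different blocks, so they are distinguishable. For instance, the string 'b' is accepted from only 6.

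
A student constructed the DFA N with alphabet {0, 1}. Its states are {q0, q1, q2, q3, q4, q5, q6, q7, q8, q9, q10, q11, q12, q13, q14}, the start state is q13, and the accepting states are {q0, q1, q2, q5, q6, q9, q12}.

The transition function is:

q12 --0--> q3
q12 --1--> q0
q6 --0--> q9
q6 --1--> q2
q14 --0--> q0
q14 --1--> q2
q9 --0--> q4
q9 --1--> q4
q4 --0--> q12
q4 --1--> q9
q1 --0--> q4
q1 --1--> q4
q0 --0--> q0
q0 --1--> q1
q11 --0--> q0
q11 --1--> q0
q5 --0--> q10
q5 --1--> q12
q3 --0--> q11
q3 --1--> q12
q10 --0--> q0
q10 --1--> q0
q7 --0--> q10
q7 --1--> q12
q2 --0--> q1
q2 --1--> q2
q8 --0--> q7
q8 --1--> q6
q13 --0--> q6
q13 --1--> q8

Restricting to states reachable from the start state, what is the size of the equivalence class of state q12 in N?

1

First remove the unreachable states {q5,q14}; 13 states remain.
P0 = {q0,q1,q2,q6,q9,q12} | {q3,q4,q7,q8,q10,q11,q13}.
Split {q0,q1,q2,q6,q9,q12} by δ(·,0) → {q0,q2,q6} and {q1,q9,q12}.
Refine {q0,q2,q6} on symbol 0: members go to different blocks, giving {q2,q6} and {q0}.
Split {q3,q4,q7,q8,q10,q11,q13} by δ(·,0) → {q3,q7,q8} and {q10,q11} and {q4} and {q13}.
Split {q3,q7,q8} by δ(·,0) → {q3,q7} and {q8}.
On input 0, block {q1,q9,q12} splits into {q1,q9} and {q12}.
No further refinement is possible. Final partition (9 blocks): {q2,q6} | {q3,q7} | {q1,q9} | {q0} | {q10,q11} | {q4} | {q13} | {q8} | {q12}.
State q12 belongs to the block {q12}, which has 1 states.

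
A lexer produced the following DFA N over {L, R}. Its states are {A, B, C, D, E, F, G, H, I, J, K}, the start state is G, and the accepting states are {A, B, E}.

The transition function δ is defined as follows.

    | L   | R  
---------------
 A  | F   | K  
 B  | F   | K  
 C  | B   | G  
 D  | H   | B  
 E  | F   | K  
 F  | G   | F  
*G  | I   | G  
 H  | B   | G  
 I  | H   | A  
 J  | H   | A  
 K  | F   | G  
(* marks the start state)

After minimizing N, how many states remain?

First remove the unreachable states {C,D,E,J}; 7 states remain.
Initial partition by acceptance: {A,B} | {F,G,H,I,K}.
On input L, block {F,G,H,I,K} splits into {F,G,I,K} and {H}.
On input L, block {F,G,I,K} splits into {F,G,K} and {I}.
Split {F,G,K} by δ(·,L) → {F,K} and {G}.
Split {F,K} by δ(·,L) → {F} and {K}.
Stable partition: {A,B} | {F} | {H} | {I} | {G} | {K} — 6 equivalence classes.

6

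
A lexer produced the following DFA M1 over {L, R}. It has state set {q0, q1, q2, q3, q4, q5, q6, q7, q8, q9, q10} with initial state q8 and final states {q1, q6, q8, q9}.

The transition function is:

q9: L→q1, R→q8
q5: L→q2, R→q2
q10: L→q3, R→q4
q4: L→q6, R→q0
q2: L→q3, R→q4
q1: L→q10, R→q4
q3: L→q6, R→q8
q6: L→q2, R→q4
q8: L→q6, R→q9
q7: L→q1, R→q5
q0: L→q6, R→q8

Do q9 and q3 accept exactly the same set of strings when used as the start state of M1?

States {q5,q7} cannot be reached from the start state, so discard them.
Start with accepting vs non-accepting: {q1,q6,q8,q9} | {q0,q2,q3,q4,q10}.
Split {q1,q6,q8,q9} by δ(·,L) → {q1,q6} and {q8,q9}.
Split {q0,q2,q3,q4,q10} by δ(·,L) → {q0,q3,q4} and {q2,q10}.
On input R, block {q0,q3,q4} splits into {q0,q3} and {q4}.
Stable partition: {q1,q6} | {q0,q3} | {q8,q9} | {q2,q10} | {q4} — 5 equivalence classes.
q9 and q3 end up in different blocks, so they are distinguishable. For instance, the string 'ε' is accepted from only q9.

No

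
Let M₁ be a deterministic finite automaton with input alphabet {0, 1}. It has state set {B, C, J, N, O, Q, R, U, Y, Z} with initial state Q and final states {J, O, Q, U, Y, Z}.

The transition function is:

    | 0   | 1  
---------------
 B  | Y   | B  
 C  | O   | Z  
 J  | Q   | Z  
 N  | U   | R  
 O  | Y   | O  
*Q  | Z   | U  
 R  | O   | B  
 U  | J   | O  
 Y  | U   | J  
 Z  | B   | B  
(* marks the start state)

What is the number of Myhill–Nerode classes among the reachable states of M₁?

First remove the unreachable states {C,N,R}; 7 states remain.
Initial partition by acceptance: {J,O,Q,U,Y,Z} | {B}.
Split {J,O,Q,U,Y,Z} by δ(·,0) → {J,O,Q,U,Y} and {Z}.
Split {J,O,Q,U,Y} by δ(·,0) → {J,O,U,Y} and {Q}.
Split {J,O,U,Y} by δ(·,0) → {O,U,Y} and {J}.
Refine {O,U,Y} on symbol 0: members go to different blocks, giving {O,Y} and {U}.
Split {O,Y} by δ(·,0) → {Y} and {O}.
Stable partition: {Y} | {B} | {Z} | {Q} | {J} | {U} | {O} — 7 equivalence classes.

7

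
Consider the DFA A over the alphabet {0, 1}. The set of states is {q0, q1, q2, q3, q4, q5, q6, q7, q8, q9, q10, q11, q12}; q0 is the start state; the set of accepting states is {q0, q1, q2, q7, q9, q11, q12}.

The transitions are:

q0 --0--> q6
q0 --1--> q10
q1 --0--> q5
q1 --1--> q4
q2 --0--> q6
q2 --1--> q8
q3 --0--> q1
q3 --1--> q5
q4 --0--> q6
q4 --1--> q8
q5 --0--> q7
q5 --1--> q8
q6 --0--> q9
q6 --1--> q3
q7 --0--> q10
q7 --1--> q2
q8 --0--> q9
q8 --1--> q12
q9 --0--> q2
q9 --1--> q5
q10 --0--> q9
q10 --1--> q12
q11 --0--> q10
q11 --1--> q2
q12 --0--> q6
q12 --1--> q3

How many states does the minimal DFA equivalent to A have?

10

Reachable states from the start: {q0,q1,q2,q3,q4,q5,q6,q7,q8,q9,q10,q12}. Unreachable: {q11} — drop them.
Start with accepting vs non-accepting: {q0,q1,q2,q7,q9,q12} | {q3,q4,q5,q6,q8,q10}.
On input 0, block {q0,q1,q2,q7,q9,q12} splits into {q0,q1,q2,q7,q12} and {q9}.
Refine {q0,q1,q2,q7,q12} on symbol 1: members go to different blocks, giving {q0,q1,q2,q12} and {q7}.
On input 0, block {q3,q4,q5,q6,q8,q10} splits into {q6,q8,q10} and {q3} and {q4} and {q5}.
Split {q0,q1,q2,q12} by δ(·,0) → {q0,q2,q12} and {q1}.
On input 1, block {q0,q2,q12} splits into {q0,q2} and {q12}.
On input 1, block {q6,q8,q10} splits into {q8,q10} and {q6}.
The partition is now stable with 10 blocks: {q0,q2} | {q8,q10} | {q9} | {q7} | {q3} | {q4} | {q5} | {q1} | {q12} | {q6}.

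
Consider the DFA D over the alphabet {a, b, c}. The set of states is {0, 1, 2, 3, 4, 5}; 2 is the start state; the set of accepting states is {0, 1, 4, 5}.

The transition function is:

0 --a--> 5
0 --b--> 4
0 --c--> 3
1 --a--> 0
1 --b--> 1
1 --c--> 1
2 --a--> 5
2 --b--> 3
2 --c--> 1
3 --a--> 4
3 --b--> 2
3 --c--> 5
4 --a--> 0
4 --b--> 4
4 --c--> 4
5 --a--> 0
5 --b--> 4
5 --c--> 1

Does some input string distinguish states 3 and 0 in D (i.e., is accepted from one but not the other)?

All states are reachable from the start state.
P0 = {0,1,4,5} | {2,3}.
Refine {0,1,4,5} on symbol c: members go to different blocks, giving {1,4,5} and {0}.
The partition is now stable with 3 blocks: {1,4,5} | {2,3} | {0}.
3 and 0 end up in different blocks, so they are distinguishable. For instance, the string 'ε' is accepted from only 0.

Yes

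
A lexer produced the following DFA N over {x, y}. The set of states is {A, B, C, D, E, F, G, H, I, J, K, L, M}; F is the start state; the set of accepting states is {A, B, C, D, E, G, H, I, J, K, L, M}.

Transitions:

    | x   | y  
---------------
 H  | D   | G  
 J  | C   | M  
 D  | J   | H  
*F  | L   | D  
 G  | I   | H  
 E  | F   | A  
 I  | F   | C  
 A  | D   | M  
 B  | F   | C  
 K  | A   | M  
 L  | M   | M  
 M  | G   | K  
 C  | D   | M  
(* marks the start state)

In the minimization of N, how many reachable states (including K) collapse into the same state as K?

Reachable states from the start: {A,C,D,F,G,H,I,J,K,L,M}. Unreachable: {B,E} — drop them.
Initial partition by acceptance: {A,C,D,G,H,I,J,K,L,M} | {F}.
Split {A,C,D,G,H,I,J,K,L,M} by δ(·,x) → {A,C,D,G,H,J,K,L,M} and {I}.
Refine {A,C,D,G,H,J,K,L,M} on symbol x: members go to different blocks, giving {A,C,D,H,J,K,L,M} and {G}.
Refine {A,C,D,H,J,K,L,M} on symbol x: members go to different blocks, giving {A,C,D,H,J,K,L} and {M}.
On input x, block {A,C,D,H,J,K,L} splits into {A,C,D,H,J,K} and {L}.
On input y, block {A,C,D,H,J,K} splits into {A,C,J,K} and {D} and {H}.
Refine {A,C,J,K} on symbol x: members go to different blocks, giving {A,C} and {J,K}.
No further refinement is possible. Final partition (9 blocks): {A,C} | {F} | {I} | {G} | {M} | {L} | {D} | {H} | {J,K}.
State K belongs to the block {J,K}, which has 2 states.

2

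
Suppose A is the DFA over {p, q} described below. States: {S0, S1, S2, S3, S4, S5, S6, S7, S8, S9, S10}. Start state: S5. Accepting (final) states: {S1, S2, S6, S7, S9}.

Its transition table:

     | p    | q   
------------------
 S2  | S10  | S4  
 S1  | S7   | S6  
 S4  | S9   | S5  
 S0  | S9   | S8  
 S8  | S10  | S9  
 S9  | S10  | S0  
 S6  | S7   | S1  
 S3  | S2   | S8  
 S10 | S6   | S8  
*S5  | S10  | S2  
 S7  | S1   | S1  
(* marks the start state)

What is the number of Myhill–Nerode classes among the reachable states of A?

5

States {S3} cannot be reached from the start state, so discard them.
Initial partition by acceptance: {S1,S2,S6,S7,S9} | {S0,S4,S5,S8,S10}.
On input p, block {S1,S2,S6,S7,S9} splits into {S1,S6,S7} and {S2,S9}.
On input p, block {S0,S4,S5,S8,S10} splits into {S0,S4} and {S5,S8} and {S10}.
The partition is now stable with 5 blocks: {S1,S6,S7} | {S0,S4} | {S2,S9} | {S5,S8} | {S10}.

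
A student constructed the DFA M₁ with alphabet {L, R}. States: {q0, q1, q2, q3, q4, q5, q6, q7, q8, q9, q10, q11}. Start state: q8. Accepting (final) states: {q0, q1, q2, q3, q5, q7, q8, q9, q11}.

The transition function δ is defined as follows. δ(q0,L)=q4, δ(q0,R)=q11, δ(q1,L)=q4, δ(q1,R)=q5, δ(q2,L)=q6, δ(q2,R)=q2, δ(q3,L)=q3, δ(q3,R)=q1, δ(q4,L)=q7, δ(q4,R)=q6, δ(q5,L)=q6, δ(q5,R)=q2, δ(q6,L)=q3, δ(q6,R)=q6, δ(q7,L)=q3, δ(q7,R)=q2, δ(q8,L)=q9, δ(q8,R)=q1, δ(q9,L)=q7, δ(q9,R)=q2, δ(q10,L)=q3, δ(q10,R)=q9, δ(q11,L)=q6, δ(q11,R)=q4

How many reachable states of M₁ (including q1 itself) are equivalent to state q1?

3

First remove the unreachable states {q0,q10,q11}; 9 states remain.
Start with accepting vs non-accepting: {q1,q2,q3,q5,q7,q8,q9} | {q4,q6}.
On input L, block {q1,q2,q3,q5,q7,q8,q9} splits into {q3,q7,q8,q9} and {q1,q2,q5}.
Stable partition: {q3,q7,q8,q9} | {q4,q6} | {q1,q2,q5} — 3 equivalence classes.
State q1 belongs to the block {q1,q2,q5}, which has 3 states.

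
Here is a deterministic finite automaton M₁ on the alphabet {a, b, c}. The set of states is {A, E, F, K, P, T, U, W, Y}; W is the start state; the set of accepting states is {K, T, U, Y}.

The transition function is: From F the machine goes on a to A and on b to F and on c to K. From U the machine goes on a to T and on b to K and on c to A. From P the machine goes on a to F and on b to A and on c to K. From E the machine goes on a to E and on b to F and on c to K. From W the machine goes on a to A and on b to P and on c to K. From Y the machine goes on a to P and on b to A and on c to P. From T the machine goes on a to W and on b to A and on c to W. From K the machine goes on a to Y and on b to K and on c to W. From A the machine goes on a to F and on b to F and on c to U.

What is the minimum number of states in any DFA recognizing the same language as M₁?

3

States {E} cannot be reached from the start state, so discard them.
Start with accepting vs non-accepting: {K,T,U,Y} | {A,F,P,W}.
Split {K,T,U,Y} by δ(·,a) → {T,Y} and {K,U}.
The partition is now stable with 3 blocks: {T,Y} | {A,F,P,W} | {K,U}.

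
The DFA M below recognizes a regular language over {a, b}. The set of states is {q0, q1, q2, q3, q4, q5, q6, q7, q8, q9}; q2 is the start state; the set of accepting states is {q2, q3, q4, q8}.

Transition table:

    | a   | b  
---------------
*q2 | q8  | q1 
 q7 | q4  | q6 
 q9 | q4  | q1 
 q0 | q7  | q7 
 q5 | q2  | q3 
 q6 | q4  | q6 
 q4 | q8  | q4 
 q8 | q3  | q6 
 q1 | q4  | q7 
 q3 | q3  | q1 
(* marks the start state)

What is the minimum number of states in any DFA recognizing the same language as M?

States {q0,q5,q9} cannot be reached from the start state, so discard them.
P0 = {q2,q3,q4,q8} | {q1,q6,q7}.
Refine {q2,q3,q4,q8} on symbol b: members go to different blocks, giving {q2,q3,q8} and {q4}.
Stable partition: {q2,q3,q8} | {q1,q6,q7} | {q4} — 3 equivalence classes.

3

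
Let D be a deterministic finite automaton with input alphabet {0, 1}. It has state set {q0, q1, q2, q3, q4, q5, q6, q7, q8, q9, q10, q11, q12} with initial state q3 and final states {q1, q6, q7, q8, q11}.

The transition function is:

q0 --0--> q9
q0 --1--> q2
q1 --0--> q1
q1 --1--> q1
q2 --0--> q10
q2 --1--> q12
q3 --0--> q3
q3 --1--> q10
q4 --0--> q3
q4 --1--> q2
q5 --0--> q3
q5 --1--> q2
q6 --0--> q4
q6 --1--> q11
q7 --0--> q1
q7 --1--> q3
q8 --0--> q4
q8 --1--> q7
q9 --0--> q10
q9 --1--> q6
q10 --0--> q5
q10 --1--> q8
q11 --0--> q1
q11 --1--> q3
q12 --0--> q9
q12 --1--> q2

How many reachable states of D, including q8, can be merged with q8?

2

First remove the unreachable states {q0}; 12 states remain.
Start with accepting vs non-accepting: {q1,q6,q7,q8,q11} | {q2,q3,q4,q5,q9,q10,q12}.
On input 0, block {q1,q6,q7,q8,q11} splits into {q1,q7,q11} and {q6,q8}.
On input 1, block {q1,q7,q11} splits into {q7,q11} and {q1}.
On input 1, block {q2,q3,q4,q5,q9,q10,q12} splits into {q2,q3,q4,q5,q12} and {q9,q10}.
On input 0, block {q2,q3,q4,q5,q12} splits into {q3,q4,q5} and {q2,q12}.
On input 1, block {q3,q4,q5} splits into {q4,q5} and {q3}.
Split {q9,q10} by δ(·,0) → {q9} and {q10}.
On input 0, block {q2,q12} splits into {q2} and {q12}.
The partition is now stable with 9 blocks: {q7,q11} | {q4,q5} | {q6,q8} | {q1} | {q9} | {q2} | {q3} | {q10} | {q12}.
The equivalence class containing q8 is {q6,q8}, of size 2.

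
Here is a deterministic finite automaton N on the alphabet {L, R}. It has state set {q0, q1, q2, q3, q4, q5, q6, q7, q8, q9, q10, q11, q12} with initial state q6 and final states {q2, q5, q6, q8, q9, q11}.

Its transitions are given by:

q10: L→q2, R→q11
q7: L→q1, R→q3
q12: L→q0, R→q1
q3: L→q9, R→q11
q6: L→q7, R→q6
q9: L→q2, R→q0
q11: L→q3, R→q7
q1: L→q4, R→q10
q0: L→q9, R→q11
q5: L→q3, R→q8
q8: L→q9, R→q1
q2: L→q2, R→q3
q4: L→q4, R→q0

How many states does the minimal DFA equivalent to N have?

First remove the unreachable states {q5,q8,q12}; 10 states remain.
P0 = {q2,q6,q9,q11} | {q0,q1,q3,q4,q7,q10}.
Split {q2,q6,q9,q11} by δ(·,L) → {q2,q9} and {q6,q11}.
Split {q0,q1,q3,q4,q7,q10} by δ(·,L) → {q0,q3,q10} and {q1,q4,q7}.
On input L, block {q6,q11} splits into {q6} and {q11}.
The partition is now stable with 5 blocks: {q2,q9} | {q0,q3,q10} | {q6} | {q1,q4,q7} | {q11}.

5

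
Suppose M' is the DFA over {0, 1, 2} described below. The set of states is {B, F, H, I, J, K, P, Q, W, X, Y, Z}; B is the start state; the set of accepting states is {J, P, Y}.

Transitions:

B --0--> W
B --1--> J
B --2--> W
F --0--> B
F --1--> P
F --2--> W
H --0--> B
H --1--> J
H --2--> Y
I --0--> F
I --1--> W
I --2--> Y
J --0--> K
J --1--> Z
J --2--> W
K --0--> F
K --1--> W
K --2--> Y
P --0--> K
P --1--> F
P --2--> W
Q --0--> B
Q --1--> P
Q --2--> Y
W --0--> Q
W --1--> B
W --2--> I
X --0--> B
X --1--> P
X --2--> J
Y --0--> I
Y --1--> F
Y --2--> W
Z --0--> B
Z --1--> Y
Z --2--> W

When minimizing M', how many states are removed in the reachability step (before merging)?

Starting at B and following transitions, the reachable set is {B, F, I, J, K, P, Q, W, Y, Z}. That leaves H, X unreachable — 2 in total.

2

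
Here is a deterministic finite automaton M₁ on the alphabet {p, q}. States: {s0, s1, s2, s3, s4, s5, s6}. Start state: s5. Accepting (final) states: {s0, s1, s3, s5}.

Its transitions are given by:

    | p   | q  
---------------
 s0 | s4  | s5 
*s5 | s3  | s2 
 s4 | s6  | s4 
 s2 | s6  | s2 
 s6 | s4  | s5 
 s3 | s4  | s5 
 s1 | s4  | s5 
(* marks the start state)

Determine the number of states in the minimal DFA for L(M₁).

First remove the unreachable states {s0,s1}; 5 states remain.
P0 = {s3,s5} | {s2,s4,s6}.
On input p, block {s3,s5} splits into {s3} and {s5}.
On input q, block {s2,s4,s6} splits into {s2,s4} and {s6}.
Stable partition: {s3} | {s2,s4} | {s5} | {s6} — 4 equivalence classes.

4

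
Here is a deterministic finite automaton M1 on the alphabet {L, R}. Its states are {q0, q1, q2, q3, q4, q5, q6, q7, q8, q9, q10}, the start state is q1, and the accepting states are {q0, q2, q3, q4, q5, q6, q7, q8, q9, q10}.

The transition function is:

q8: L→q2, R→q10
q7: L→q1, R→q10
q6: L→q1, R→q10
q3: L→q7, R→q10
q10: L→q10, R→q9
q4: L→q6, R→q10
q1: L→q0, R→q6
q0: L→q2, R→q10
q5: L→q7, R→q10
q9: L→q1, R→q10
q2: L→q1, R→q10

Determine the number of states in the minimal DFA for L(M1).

4

States {q3,q4,q5,q7,q8} cannot be reached from the start state, so discard them.
Initial partition by acceptance: {q0,q2,q6,q9,q10} | {q1}.
Refine {q0,q2,q6,q9,q10} on symbol L: members go to different blocks, giving {q2,q6,q9} and {q0,q10}.
Refine {q0,q10} on symbol L: members go to different blocks, giving {q0} and {q10}.
The partition is now stable with 4 blocks: {q2,q6,q9} | {q1} | {q0} | {q10}.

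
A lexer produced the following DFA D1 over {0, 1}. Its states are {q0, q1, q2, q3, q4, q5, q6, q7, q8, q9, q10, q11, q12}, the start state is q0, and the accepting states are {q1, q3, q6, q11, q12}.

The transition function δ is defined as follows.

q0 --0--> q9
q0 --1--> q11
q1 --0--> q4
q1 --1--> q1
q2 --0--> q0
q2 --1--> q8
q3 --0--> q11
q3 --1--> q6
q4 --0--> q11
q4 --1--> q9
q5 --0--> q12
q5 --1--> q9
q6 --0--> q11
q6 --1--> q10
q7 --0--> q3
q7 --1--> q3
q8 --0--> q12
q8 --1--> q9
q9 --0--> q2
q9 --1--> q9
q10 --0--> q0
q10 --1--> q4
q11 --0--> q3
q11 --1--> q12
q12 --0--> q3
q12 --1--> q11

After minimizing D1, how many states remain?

Reachable states from the start: {q0,q2,q3,q4,q6,q8,q9,q10,q11,q12}. Unreachable: {q1,q5,q7} — drop them.
Start with accepting vs non-accepting: {q3,q6,q11,q12} | {q0,q2,q4,q8,q9,q10}.
Refine {q3,q6,q11,q12} on symbol 1: members go to different blocks, giving {q3,q11,q12} and {q6}.
On input 1, block {q3,q11,q12} splits into {q11,q12} and {q3}.
Split {q0,q2,q4,q8,q9,q10} by δ(·,0) → {q0,q2,q9,q10} and {q4,q8}.
Refine {q0,q2,q9,q10} on symbol 1: members go to different blocks, giving {q2,q10} and {q0} and {q9}.
Stable partition: {q11,q12} | {q2,q10} | {q6} | {q3} | {q4,q8} | {q0} | {q9} — 7 equivalence classes.

7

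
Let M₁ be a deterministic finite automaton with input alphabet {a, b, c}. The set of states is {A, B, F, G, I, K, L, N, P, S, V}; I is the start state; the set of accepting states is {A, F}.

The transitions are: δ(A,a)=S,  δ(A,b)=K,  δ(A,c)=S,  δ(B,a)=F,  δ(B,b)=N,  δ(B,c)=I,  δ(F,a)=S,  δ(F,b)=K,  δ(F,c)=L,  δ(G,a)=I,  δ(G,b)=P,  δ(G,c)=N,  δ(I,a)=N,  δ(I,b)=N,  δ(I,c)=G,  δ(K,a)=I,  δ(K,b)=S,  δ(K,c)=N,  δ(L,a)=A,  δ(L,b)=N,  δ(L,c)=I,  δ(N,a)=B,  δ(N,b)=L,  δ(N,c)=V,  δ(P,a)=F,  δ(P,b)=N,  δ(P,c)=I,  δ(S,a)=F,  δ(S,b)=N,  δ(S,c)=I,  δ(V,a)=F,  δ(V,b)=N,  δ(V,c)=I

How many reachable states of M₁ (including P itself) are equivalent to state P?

5

All states are reachable from the start state.
Initial partition by acceptance: {A,F} | {B,G,I,K,L,N,P,S,V}.
Refine {B,G,I,K,L,N,P,S,V} on symbol a: members go to different blocks, giving {B,L,P,S,V} and {G,I,K,N}.
On input a, block {G,I,K,N} splits into {G,I,K} and {N}.
Refine {G,I,K} on symbol a: members go to different blocks, giving {G,K} and {I}.
The partition is now stable with 5 blocks: {A,F} | {B,L,P,S,V} | {G,K} | {N} | {I}.
The equivalence class containing P is {B,L,P,S,V}, of size 5.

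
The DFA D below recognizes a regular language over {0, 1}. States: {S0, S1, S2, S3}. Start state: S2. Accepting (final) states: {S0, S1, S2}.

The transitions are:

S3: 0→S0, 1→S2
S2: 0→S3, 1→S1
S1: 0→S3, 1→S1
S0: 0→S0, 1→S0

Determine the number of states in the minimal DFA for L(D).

All states are reachable from the start state.
Start with accepting vs non-accepting: {S0,S1,S2} | {S3}.
Refine {S0,S1,S2} on symbol 0: members go to different blocks, giving {S1,S2} and {S0}.
No further refinement is possible. Final partition (3 blocks): {S1,S2} | {S3} | {S0}.

3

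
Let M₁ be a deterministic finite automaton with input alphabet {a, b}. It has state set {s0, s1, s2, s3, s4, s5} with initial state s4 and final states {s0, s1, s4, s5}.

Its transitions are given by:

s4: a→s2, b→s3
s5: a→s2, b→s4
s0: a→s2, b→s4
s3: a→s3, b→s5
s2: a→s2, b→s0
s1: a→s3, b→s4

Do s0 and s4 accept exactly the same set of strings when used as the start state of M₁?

No

States {s1} cannot be reached from the start state, so discard them.
Initial partition by acceptance: {s0,s4,s5} | {s2,s3}.
Split {s0,s4,s5} by δ(·,b) → {s0,s5} and {s4}.
Stable partition: {s0,s5} | {s2,s3} | {s4} — 3 equivalence classes.
s0 and s4 end up in different blocks, so they are distinguishable. For instance, the string 'b' is accepted from only s0.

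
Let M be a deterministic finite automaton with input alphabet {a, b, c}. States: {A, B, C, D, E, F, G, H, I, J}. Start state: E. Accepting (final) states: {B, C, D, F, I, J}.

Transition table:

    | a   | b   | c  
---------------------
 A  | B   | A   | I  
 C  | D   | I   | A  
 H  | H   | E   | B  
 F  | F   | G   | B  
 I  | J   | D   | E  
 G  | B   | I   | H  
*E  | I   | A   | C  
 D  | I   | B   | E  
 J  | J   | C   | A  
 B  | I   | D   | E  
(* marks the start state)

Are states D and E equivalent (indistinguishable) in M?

Reachable states from the start: {A,B,C,D,E,I,J}. Unreachable: {F,G,H} — drop them.
Initial partition by acceptance: {B,C,D,I,J} | {A,E}.
The partition is now stable with 2 blocks: {B,C,D,I,J} | {A,E}.
D and E end up in different blocks, so they are distinguishable. For instance, the string 'ε' is accepted from only D.

No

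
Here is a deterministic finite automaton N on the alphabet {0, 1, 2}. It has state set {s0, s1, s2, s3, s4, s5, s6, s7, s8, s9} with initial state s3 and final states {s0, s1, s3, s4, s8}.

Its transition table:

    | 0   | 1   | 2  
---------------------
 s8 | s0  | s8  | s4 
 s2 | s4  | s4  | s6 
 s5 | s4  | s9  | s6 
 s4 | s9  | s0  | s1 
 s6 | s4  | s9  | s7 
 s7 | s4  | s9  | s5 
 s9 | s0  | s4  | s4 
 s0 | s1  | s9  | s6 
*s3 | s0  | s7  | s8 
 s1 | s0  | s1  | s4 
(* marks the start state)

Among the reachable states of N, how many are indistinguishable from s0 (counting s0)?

Reachable states from the start: {s0,s1,s3,s4,s5,s6,s7,s8,s9}. Unreachable: {s2} — drop them.
P0 = {s0,s1,s3,s4,s8} | {s5,s6,s7,s9}.
On input 0, block {s0,s1,s3,s4,s8} splits into {s0,s1,s3,s8} and {s4}.
Refine {s0,s1,s3,s8} on symbol 1: members go to different blocks, giving {s0,s3} and {s1,s8}.
Refine {s0,s3} on symbol 0: members go to different blocks, giving {s0} and {s3}.
Refine {s5,s6,s7,s9} on symbol 0: members go to different blocks, giving {s5,s6,s7} and {s9}.
No further refinement is possible. Final partition (6 blocks): {s0} | {s5,s6,s7} | {s4} | {s1,s8} | {s3} | {s9}.
The equivalence class containing s0 is {s0}, of size 1.

1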